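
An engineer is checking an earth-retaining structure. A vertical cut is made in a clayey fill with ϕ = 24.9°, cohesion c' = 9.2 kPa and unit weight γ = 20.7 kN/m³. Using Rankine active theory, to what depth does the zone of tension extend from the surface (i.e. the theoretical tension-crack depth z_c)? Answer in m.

1.39 m

K_a = tan²(45° − 24.9°/2) = 0.4074; √K_a = 0.6383.
The active pressure is zero where K_a γ z = 2c√K_a, so z_c = 2c/(γ√K_a) = 2×9.2/(20.7×0.6383) = 1.393 m.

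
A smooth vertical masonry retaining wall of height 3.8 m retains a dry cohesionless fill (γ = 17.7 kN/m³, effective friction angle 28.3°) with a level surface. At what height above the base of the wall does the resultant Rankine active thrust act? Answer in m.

1.27 m

K_a = 0.3568.
The pressure distribution is triangular, so the resultant acts at H/3 above the base = 3.8/3 = 1.267 m.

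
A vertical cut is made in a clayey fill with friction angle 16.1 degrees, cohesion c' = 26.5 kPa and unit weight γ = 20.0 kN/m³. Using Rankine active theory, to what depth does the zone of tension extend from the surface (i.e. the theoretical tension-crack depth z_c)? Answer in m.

K_a = tan²(45° − 16.1°/2) = 0.5658; √K_a = 0.7522.
The active pressure is zero where K_a γ z = 2c√K_a, so z_c = 2c/(γ√K_a) = 2×26.5/(20.0×0.7522) = 3.523 m.

3.52 m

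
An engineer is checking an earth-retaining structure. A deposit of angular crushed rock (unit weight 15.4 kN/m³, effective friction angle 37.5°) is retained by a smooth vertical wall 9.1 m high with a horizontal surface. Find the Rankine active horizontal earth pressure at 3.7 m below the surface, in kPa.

13.9 kPa

K_a = (1 − sin φ)/(1 + sin φ) = 0.2432.
σ_h = K_a γ z = 0.2432 × 15.4 × 3.7 = 13.86 kPa.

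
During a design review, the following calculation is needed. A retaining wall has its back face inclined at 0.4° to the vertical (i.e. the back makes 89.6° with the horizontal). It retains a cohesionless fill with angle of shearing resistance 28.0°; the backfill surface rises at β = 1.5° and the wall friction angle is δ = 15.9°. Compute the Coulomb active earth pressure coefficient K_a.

K_a = sin²(α+φ) / [sin²α · sin(α−δ) · (1 + √{sin(φ+δ)sin(φ−β) / (sin(α−δ)sin(α+β))})²].
With α = 89.6°, φ = 28.0°, δ = 15.9°, β = 1.5°: K_a = 0.3329.

0.333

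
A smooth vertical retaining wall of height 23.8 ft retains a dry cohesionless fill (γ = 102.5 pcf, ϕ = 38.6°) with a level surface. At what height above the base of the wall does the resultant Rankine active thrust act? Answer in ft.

7.93 ft

K_a = 0.2316.
The pressure distribution is triangular, so the resultant acts at H/3 above the base = 23.8/3 = 7.933 ft.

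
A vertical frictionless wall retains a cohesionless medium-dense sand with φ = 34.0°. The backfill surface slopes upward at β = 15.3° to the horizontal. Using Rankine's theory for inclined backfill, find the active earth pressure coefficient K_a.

K_a = cos β · (cos β − √(cos²β − cos²φ)) / (cos β + √(cos²β − cos²φ)).
cos β = 0.9646, cos φ = 0.8290, √(cos²β − cos²φ) = 0.4930.
K_a = 0.9646 × (0.9646 − 0.4930)/(0.9646 + 0.4930) = 0.3120.

0.312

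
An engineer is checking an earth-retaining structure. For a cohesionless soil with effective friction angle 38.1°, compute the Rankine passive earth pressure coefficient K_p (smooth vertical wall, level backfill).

4.22

K_p = (1 + sin φ)/(1 − sin φ) = tan²(45° + 38.1°/2) = 4.222.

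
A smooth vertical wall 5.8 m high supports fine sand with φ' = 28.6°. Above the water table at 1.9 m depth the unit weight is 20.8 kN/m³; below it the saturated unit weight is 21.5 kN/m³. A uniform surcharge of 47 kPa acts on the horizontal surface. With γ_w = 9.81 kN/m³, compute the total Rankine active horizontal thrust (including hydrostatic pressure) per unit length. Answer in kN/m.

K_a = tan²(45° − φ/2) = 0.3525.
γ' = 21.5 − 9.81 = 11.69 kN/m³. h₂ = H − d_w = 3.9 m.
σ'_h: at surface K_a·q = 16.57; at WT K_a(q+γd_w) = 30.50; at base K_a(q+γd_w+γ'h₂) = 46.58 kPa.
P₁ = ½(16.57+30.50)×1.9 = 44.72; P₂ = ½(30.50+46.58)×3.9 = 150.3; P_w = ½γ_w h₂² = 74.61.
Total = 44.72+150.3+74.61 = 269.6 kN/m.

270 kN/m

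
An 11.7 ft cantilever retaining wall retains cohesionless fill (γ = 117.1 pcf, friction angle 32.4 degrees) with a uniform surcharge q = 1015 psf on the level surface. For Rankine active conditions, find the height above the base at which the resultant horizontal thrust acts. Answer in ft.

5.06 ft

K_a = 0.3022.
Triangular part P₁ = ½K_aγH² = 2422 at H/3 = 3.900 ft; rectangular part P₂ = K_a q H = 3589 at H/2 = 5.850 ft.
ȳ = (P₁·3.900 + P₂·5.850)/(P₁+P₂) = 5.064 ft.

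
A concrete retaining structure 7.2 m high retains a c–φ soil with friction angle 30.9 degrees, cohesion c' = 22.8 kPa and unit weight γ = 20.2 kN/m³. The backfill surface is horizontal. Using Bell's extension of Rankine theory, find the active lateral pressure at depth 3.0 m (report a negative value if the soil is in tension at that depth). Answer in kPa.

K_a = (1 − sin φ)/(1 + sin φ) = 0.3214.
σ_a = K_a γ z − 2c√K_a = 0.3214×20.2×3.0 − 2×22.8×0.5669 = -6.375 kPa.

-6.37 kPa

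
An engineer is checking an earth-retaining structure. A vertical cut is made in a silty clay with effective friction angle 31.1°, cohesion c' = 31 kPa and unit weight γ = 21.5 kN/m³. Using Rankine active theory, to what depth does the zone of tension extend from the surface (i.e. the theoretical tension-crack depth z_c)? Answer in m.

5.11 m

K_a = tan²(45° − 31.1°/2) = 0.3188; √K_a = 0.5646.
The active pressure is zero where K_a γ z = 2c√K_a, so z_c = 2c/(γ√K_a) = 2×31/(21.5×0.5646) = 5.107 m.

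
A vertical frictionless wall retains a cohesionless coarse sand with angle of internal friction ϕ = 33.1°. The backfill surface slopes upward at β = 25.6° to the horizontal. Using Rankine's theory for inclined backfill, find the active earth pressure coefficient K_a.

0.414

K_a = cos β · (cos β − √(cos²β − cos²φ)) / (cos β + √(cos²β − cos²φ)).
cos β = 0.9018, cos φ = 0.8377, √(cos²β − cos²φ) = 0.3340.
K_a = 0.9018 × (0.9018 − 0.3340)/(0.9018 + 0.3340) = 0.4144.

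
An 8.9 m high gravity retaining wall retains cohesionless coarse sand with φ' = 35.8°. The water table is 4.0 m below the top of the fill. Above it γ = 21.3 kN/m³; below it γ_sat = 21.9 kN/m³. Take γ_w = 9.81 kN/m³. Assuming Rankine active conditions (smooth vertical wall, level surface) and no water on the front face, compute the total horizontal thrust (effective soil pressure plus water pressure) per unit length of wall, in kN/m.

310 kN/m

K_a = tan²(45° − φ/2) = 0.2619.
γ' = 21.9 − 9.81 = 12.09 kN/m³. Depth below WT = 4.9 m.
σ'_h at WT = K_a γ d_w = 22.31 kPa; at base = 22.31 + K_a γ' × 4.9 = 37.82 kPa.
P₁ (0–4.0 m) = ½×22.31×4.0 = 44.62. P₂ (4.0–8.9 m) = ½(22.31+37.82)×4.9 = 147.3.
P_w = ½ γ_w h₂² = 0.5×9.81×4.9² = 117.8. Total = 44.62+147.3+117.8 = 309.7 kN/m.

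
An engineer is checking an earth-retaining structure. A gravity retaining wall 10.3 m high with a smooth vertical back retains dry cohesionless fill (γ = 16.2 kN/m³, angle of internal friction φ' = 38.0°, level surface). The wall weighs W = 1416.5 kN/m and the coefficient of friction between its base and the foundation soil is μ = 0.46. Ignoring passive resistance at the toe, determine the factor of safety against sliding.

3.19

K_a = tan²(45° − 38.0°/2) = 0.2379.
P_a = ½K_aγH² = 0.5×0.2379×16.2×10.3² = 204.4 kN/m, acting at H/3 = 3.433 m above the base.
FS_sliding = μW / P_a = 0.46×1416.5 / 204.4 = 3.188.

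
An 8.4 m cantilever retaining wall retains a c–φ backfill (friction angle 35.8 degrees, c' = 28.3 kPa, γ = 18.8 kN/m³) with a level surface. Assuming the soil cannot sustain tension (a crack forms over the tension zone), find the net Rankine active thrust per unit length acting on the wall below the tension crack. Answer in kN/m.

K_a = 0.2619; √K_a = 0.5117.
Tension-crack depth z_c = 2c/(γ√K_a) = 2×28.3/(18.8×0.5117) = 5.883 m.
σ_a at base = K_a γ H − 2c√K_a = 0.2619×18.8×8.4 − 2×28.3×0.5117 = 12.39 kPa.
P_a = ½ × 12.39 × (H − z_c) = 0.5×12.39×2.517 = 15.59 kN/m.

15.6 kN/m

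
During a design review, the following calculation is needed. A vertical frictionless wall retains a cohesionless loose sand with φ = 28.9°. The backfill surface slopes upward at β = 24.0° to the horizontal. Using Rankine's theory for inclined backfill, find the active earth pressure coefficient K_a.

0.508

K_a = cos β · (cos β − √(cos²β − cos²φ)) / (cos β + √(cos²β − cos²φ)).
cos β = 0.9135, cos φ = 0.8755, √(cos²β − cos²φ) = 0.2610.
K_a = 0.9135 × (0.9135 − 0.2610)/(0.9135 + 0.2610) = 0.5075.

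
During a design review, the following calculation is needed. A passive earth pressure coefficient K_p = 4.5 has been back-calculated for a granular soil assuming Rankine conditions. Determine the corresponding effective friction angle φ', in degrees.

39.5°

K_p = (1+sin φ)/(1−sin φ) ⇒ sin φ = (K_p − 1)/(K_p + 1) = 0.6364.
φ = arcsin(0.6364) = 39.52°.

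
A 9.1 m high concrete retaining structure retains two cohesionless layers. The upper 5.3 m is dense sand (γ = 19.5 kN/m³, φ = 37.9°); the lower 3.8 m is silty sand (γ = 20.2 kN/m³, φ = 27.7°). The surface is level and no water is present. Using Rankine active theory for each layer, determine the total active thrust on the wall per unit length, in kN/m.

262 kN/m

K_a1 = tan²(45°−37.9°/2) = 0.2389; K_a2 = tan²(45°−27.7°/2) = 0.3653.
Layer 1: σ at base = K_a1 γ₁ h₁ = 24.69 kPa; P₁ = ½×24.69×5.3 = 65.44.
Layer 2: σ_v at top = γ₁h₁ = 103.3; σ_h top = K_a2×103.3 = 37.76; σ_h base = K_a2×(103.3+20.2×3.8) = 65.80.
P₂ = ½(37.76+65.80)×3.8 = 196.8. Total P_a = 65.44+196.8 = 262.2 kN/m.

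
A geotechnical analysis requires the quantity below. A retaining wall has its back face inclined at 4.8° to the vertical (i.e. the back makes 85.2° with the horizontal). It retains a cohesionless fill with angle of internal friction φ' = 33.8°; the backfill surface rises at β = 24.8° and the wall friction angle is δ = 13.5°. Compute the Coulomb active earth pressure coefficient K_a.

0.439

K_a = sin²(α+φ) / [sin²α · sin(α−δ) · (1 + √{sin(φ+δ)sin(φ−β) / (sin(α−δ)sin(α+β))})²].
With α = 85.2°, φ = 33.8°, δ = 13.5°, β = 24.8°: K_a = 0.4393.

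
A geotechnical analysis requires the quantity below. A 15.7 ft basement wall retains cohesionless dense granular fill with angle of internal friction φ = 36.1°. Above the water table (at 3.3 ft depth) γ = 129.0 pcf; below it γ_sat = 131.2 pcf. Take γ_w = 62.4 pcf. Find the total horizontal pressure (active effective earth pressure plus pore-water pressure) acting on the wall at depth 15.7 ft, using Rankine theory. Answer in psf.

K_a = (1 − sin φ)/(1 + sin φ) = 0.2585.
γ' = 131.2 − 62.4 = 68.80 pcf.
Effective vertical stress at 15.7 ft: σ'_v = 129.0×3.3 + 68.80×12.4 = 1279 psf.
σ'_h = K_a σ'_v = 0.2585 × 1279 = 330.6 psf; u = γ_w × 12.4 = 773.8 psf.
Total σ_h = 330.6 + 773.8 = 1104 psf.

1100 psf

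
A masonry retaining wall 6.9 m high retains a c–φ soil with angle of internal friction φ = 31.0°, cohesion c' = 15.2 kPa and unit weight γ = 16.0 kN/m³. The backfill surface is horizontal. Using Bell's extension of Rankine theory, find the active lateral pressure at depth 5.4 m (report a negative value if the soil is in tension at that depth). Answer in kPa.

10.5 kPa

K_a = (1 − sin φ)/(1 + sin φ) = 0.3201.
σ_a = K_a γ z − 2c√K_a = 0.3201×16.0×5.4 − 2×15.2×0.5658 = 10.46 kPa.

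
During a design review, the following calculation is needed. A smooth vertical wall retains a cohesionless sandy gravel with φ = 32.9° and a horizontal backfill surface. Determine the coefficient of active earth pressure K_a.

K_a = (1 − sin φ)/(1 + sin φ) = (1 − sin 32.9°)/(1 + sin 32.9°) = 0.2960.

0.296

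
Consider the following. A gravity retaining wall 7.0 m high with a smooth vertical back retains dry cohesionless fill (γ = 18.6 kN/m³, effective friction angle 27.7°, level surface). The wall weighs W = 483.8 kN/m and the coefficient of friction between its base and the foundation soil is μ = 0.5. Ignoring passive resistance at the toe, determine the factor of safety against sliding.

K_a = tan²(45° − 27.7°/2) = 0.3653.
P_a = ½K_aγH² = 0.5×0.3653×18.6×7.0² = 166.5 kN/m, acting at H/3 = 2.333 m above the base.
FS_sliding = μW / P_a = 0.5×483.8 / 166.5 = 1.453.

1.45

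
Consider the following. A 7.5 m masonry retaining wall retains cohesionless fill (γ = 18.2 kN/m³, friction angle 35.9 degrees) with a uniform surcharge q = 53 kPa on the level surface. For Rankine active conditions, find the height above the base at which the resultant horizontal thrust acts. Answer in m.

K_a = 0.2607.
Triangular part P₁ = ½K_aγH² = 133.5 at H/3 = 2.500 m; rectangular part P₂ = K_a q H = 103.6 at H/2 = 3.750 m.
ȳ = (P₁·2.500 + P₂·3.750)/(P₁+P₂) = 3.046 m.

3.05 m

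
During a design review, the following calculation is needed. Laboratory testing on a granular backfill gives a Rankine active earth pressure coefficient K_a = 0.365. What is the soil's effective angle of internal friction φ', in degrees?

27.7°

K_a = tan²(45° − φ/2) ⇒ 45° − φ/2 = arctan(√0.365) = 31.14°.
φ = 2(45° − 31.14°) = 27.72°.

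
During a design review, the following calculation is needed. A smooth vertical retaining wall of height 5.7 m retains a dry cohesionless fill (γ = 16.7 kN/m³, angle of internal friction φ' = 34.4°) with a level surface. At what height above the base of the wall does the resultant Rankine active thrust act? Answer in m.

K_a = 0.2780.
The pressure distribution is triangular, so the resultant acts at H/3 above the base = 5.7/3 = 1.900 m.

1.90 m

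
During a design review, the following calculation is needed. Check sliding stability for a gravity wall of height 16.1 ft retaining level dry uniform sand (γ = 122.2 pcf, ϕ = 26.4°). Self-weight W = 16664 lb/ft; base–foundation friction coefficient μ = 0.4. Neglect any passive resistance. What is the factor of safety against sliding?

K_a = tan²(45° − 26.4°/2) = 0.3844.
P_a = ½K_aγH² = 0.5×0.3844×122.2×16.1² = 6089 lb/ft, acting at H/3 = 5.367 ft above the base.
FS_sliding = μW / P_a = 0.4×16664 / 6089 = 1.095.

1.09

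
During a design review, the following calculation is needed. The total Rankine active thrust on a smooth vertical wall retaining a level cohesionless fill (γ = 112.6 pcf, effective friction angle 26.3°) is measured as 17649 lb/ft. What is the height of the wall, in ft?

28.5 ft

K_a = 0.3859. P_a = ½ K_a γ H² ⇒ H = √(2P_a/(K_a γ)).
H = √(2×17649/(0.3859×112.6)) = 28.50 ft.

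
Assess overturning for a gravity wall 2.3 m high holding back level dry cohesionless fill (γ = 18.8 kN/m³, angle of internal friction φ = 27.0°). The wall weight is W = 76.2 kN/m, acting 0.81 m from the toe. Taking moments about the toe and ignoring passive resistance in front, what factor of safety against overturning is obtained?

4.31

K_a = tan²(45° − 27.0°/2) = 0.3755.
P_a = ½K_aγH² = 0.5×0.3755×18.8×2.3² = 18.67 kN/m, acting at H/3 = 0.7667 m above the base.
Overturning moment M_o = P_a × H/3 = 18.67 × 0.7667 = 14.32.
Resisting moment M_r = W × 0.81 = 76.2 × 0.81 = 61.72.
FS_overturning = M_r/M_o = 61.72/14.32 = 4.311.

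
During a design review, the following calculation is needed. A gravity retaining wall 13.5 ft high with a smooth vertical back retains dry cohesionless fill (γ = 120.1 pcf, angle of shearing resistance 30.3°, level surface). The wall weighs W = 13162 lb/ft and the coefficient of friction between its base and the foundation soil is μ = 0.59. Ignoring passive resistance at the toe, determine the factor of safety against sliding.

2.15

K_a = tan²(45° − 30.3°/2) = 0.3293.
P_a = ½K_aγH² = 0.5×0.3293×120.1×13.5² = 3604 lb/ft, acting at H/3 = 4.500 ft above the base.
FS_sliding = μW / P_a = 0.59×13162 / 3604 = 2.155.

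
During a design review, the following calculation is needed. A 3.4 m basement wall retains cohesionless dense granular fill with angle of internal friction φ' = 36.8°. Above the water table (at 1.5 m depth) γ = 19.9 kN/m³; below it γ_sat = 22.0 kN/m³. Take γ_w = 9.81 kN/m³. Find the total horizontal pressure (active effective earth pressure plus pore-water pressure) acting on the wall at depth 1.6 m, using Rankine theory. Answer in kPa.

K_a = (1 − sin φ)/(1 + sin φ) = 0.2508.
γ' = 22.0 − 9.81 = 12.19 kN/m³.
Effective vertical stress at 1.6 m: σ'_v = 19.9×1.5 + 12.19×0.100 = 31.07 kPa.
σ'_h = K_a σ'_v = 0.2508 × 31.07 = 7.791 kPa; u = γ_w × 0.100 = 0.9810 kPa.
Total σ_h = 7.791 + 0.9810 = 8.772 kPa.

8.77 kPa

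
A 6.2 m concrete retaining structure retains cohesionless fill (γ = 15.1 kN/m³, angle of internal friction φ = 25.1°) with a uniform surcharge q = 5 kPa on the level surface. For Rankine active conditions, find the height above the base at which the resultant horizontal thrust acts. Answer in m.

2.17 m

K_a = 0.4043.
Triangular part P₁ = ½K_aγH² = 117.3 at H/3 = 2.067 m; rectangular part P₂ = K_a q H = 12.53 at H/2 = 3.100 m.
ȳ = (P₁·2.067 + P₂·3.100)/(P₁+P₂) = 2.166 m.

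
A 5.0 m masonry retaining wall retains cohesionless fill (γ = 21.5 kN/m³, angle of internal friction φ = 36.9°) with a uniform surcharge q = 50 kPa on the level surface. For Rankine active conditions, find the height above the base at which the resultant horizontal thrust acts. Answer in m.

2.07 m

K_a = 0.2497.
Triangular part P₁ = ½K_aγH² = 67.10 at H/3 = 1.667 m; rectangular part P₂ = K_a q H = 62.42 at H/2 = 2.500 m.
ȳ = (P₁·1.667 + P₂·2.500)/(P₁+P₂) = 2.068 m.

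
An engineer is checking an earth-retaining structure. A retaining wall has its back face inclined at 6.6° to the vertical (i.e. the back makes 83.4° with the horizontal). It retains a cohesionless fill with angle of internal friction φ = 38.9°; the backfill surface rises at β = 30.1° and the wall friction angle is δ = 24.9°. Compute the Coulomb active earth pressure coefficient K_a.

K_a = sin²(α+φ) / [sin²α · sin(α−δ) · (1 + √{sin(φ+δ)sin(φ−β) / (sin(α−δ)sin(α+β))})²].
With α = 83.4°, φ = 38.9°, δ = 24.9°, β = 30.1°: K_a = 0.4217.

0.422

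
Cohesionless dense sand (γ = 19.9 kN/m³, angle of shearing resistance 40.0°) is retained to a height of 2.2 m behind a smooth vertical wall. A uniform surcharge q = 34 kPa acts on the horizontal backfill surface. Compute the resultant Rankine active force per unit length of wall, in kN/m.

26.7 kN/m

K_a = tan²(45° − φ/2) = 0.2174.
Soil triangle: ½ K_a γ H² = 0.5×0.2174×19.9×2.2² = 10.47 kN/m.
Surcharge rectangle: K_a q H = 0.2174×34×2.2 = 16.26 kN/m.
Total = 10.47 + 16.26 = 26.74 kN/m.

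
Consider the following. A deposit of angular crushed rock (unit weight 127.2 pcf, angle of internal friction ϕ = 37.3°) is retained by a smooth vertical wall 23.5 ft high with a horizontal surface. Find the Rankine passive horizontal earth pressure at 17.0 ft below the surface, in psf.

8810 psf

K_p = (1 + sin φ)/(1 − sin φ) = 4.076.
σ_h = K_p γ z = 4.076 × 127.2 × 17.0 = 8814 psf.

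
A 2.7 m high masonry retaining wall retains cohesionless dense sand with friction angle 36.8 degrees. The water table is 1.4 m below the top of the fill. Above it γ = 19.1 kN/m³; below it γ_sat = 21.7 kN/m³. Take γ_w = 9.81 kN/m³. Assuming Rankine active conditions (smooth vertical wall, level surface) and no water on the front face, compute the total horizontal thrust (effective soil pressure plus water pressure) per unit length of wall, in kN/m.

K_a = tan²(45° − φ/2) = 0.2508.
γ' = 21.7 − 9.81 = 11.89 kN/m³. Depth below WT = 1.3 m.
σ'_h at WT = K_a γ d_w = 6.705 kPa; at base = 6.705 + K_a γ' × 1.3 = 10.58 kPa.
P₁ (0–1.4 m) = ½×6.705×1.4 = 4.694. P₂ (1.4–2.7 m) = ½(6.705+10.58)×1.3 = 11.24.
P_w = ½ γ_w h₂² = 0.5×9.81×1.3² = 8.289. Total = 4.694+11.24+8.289 = 24.22 kN/m.

24.2 kN/m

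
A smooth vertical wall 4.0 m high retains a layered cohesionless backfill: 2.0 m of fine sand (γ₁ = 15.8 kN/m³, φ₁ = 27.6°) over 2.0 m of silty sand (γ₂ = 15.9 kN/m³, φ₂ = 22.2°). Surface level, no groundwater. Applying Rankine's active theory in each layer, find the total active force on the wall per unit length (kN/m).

54.5 kN/m

K_a1 = tan²(45°−27.6°/2) = 0.3668; K_a2 = tan²(45°−22.2°/2) = 0.4515.
Layer 1: σ at base = K_a1 γ₁ h₁ = 11.59 kPa; P₁ = ½×11.59×2.0 = 11.59.
Layer 2: σ_v at top = γ₁h₁ = 31.60; σ_h top = K_a2×31.60 = 14.27; σ_h base = K_a2×(31.60+15.9×2.0) = 28.63.
P₂ = ½(14.27+28.63)×2.0 = 42.90. Total P_a = 11.59+42.90 = 54.49 kN/m.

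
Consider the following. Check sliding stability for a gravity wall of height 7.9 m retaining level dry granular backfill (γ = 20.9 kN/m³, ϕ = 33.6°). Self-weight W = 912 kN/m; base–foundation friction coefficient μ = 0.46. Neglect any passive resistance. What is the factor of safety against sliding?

K_a = tan²(45° − 33.6°/2) = 0.2875.
P_a = ½K_aγH² = 0.5×0.2875×20.9×7.9² = 187.5 kN/m, acting at H/3 = 2.633 m above the base.
FS_sliding = μW / P_a = 0.46×912 / 187.5 = 2.237.

2.24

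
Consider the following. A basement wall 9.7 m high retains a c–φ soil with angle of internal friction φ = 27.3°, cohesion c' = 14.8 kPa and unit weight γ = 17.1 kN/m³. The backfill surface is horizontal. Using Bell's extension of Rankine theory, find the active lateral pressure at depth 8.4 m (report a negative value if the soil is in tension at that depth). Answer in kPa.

35.3 kPa

K_a = (1 − sin φ)/(1 + sin φ) = 0.3711.
σ_a = K_a γ z − 2c√K_a = 0.3711×17.1×8.4 − 2×14.8×0.6092 = 35.28 kPa.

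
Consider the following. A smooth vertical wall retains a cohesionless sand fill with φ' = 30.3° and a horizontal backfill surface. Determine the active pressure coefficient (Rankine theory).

K_a = (1 − sin φ)/(1 + sin φ) = (1 − sin 30.3°)/(1 + sin 30.3°) = 0.3293.

0.329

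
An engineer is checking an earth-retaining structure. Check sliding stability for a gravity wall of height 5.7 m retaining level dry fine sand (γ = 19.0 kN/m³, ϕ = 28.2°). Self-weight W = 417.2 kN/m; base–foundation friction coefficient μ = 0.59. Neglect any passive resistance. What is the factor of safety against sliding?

2.23

K_a = tan²(45° − 28.2°/2) = 0.3582.
P_a = ½K_aγH² = 0.5×0.3582×19.0×5.7² = 110.6 kN/m, acting at H/3 = 1.900 m above the base.
FS_sliding = μW / P_a = 0.59×417.2 / 110.6 = 2.226.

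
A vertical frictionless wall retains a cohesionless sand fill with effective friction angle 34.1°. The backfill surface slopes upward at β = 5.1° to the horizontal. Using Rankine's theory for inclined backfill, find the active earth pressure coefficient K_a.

0.284

K_a = cos β · (cos β − √(cos²β − cos²φ)) / (cos β + √(cos²β − cos²φ)).
cos β = 0.9960, cos φ = 0.8281, √(cos²β − cos²φ) = 0.5535.
K_a = 0.9960 × (0.9960 − 0.5535)/(0.9960 + 0.5535) = 0.2844.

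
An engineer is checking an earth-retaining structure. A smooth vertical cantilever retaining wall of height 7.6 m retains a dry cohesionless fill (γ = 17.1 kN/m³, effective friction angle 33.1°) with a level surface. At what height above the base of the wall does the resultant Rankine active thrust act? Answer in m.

2.53 m

K_a = 0.2936.
The pressure distribution is triangular, so the resultant acts at H/3 above the base = 7.6/3 = 2.533 m.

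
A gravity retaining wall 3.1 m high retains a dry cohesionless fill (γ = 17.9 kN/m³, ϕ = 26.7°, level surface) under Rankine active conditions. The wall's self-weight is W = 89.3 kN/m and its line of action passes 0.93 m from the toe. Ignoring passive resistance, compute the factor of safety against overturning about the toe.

K_a = tan²(45° − 26.7°/2) = 0.3800.
P_a = ½K_aγH² = 0.5×0.3800×17.9×3.1² = 32.68 kN/m, acting at H/3 = 1.033 m above the base.
Overturning moment M_o = P_a × H/3 = 32.68 × 1.033 = 33.77.
Resisting moment M_r = W × 0.93 = 89.3 × 0.93 = 83.05.
FS_overturning = M_r/M_o = 83.05/33.77 = 2.459.

2.46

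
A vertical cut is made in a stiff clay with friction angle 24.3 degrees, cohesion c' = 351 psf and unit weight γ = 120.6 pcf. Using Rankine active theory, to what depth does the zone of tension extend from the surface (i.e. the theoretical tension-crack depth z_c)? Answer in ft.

K_a = tan²(45° − 24.3°/2) = 0.4169; √K_a = 0.6457.
The active pressure is zero where K_a γ z = 2c√K_a, so z_c = 2c/(γ√K_a) = 2×351/(120.6×0.6457) = 9.015 ft.

9.01 ft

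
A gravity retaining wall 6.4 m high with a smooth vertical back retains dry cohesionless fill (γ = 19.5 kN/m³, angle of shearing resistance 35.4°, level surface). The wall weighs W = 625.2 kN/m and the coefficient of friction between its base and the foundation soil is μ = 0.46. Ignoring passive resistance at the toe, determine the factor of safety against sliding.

K_a = tan²(45° − 35.4°/2) = 0.2664.
P_a = ½K_aγH² = 0.5×0.2664×19.5×6.4² = 106.4 kN/m, acting at H/3 = 2.133 m above the base.
FS_sliding = μW / P_a = 0.46×625.2 / 106.4 = 2.703.

2.70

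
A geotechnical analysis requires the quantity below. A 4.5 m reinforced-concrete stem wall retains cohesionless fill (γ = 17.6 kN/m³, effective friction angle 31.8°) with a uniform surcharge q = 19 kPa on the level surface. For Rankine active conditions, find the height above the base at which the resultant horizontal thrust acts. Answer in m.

K_a = 0.3098.
Triangular part P₁ = ½K_aγH² = 55.21 at H/3 = 1.500 m; rectangular part P₂ = K_a q H = 26.49 at H/2 = 2.250 m.
ȳ = (P₁·1.500 + P₂·2.250)/(P₁+P₂) = 1.743 m.

1.74 m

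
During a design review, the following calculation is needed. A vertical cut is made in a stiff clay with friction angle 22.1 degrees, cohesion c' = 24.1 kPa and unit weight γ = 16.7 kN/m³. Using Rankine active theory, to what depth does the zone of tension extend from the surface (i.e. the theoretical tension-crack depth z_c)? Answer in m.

K_a = tan²(45° − 22.1°/2) = 0.4533; √K_a = 0.6732.
The active pressure is zero where K_a γ z = 2c√K_a, so z_c = 2c/(γ√K_a) = 2×24.1/(16.7×0.6732) = 4.287 m.

4.29 m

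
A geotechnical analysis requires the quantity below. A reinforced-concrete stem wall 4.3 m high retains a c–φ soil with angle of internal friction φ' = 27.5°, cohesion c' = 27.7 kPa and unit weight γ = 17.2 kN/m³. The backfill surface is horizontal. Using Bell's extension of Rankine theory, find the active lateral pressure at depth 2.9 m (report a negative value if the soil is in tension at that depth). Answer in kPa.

K_a = (1 − sin φ)/(1 + sin φ) = 0.3682.
σ_a = K_a γ z − 2c√K_a = 0.3682×17.2×2.9 − 2×27.7×0.6068 = -15.25 kPa.

-15.3 kPa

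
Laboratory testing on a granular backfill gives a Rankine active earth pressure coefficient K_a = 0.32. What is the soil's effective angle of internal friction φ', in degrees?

K_a = tan²(45° − φ/2) ⇒ 45° − φ/2 = arctan(√0.32) = 29.50°.
φ = 2(45° − 29.50°) = 31.01°.

31.0°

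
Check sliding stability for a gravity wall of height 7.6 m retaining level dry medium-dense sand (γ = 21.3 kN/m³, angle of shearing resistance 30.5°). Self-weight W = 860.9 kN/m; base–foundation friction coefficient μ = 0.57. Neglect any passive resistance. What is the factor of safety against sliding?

K_a = tan²(45° − 30.5°/2) = 0.3267.
P_a = ½K_aγH² = 0.5×0.3267×21.3×7.6² = 200.9 kN/m, acting at H/3 = 2.533 m above the base.
FS_sliding = μW / P_a = 0.57×860.9 / 200.9 = 2.442.

2.44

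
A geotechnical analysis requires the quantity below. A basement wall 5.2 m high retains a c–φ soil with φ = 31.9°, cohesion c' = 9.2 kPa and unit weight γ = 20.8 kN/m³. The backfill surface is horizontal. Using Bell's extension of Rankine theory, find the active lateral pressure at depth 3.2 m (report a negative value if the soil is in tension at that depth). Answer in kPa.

10.3 kPa

K_a = (1 − sin φ)/(1 + sin φ) = 0.3085.
σ_a = K_a γ z − 2c√K_a = 0.3085×20.8×3.2 − 2×9.2×0.5555 = 10.32 kPa.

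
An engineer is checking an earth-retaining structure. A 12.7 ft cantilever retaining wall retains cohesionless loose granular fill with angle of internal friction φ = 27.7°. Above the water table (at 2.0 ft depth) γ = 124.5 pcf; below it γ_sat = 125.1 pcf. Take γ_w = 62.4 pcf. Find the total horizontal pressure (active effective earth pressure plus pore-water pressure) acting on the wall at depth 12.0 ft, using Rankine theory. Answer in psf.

K_a = (1 − sin φ)/(1 + sin φ) = 0.3653.
γ' = 125.1 − 62.4 = 62.70 pcf.
Effective vertical stress at 12.0 ft: σ'_v = 124.5×2.0 + 62.70×10.0 = 876.0 psf.
σ'_h = K_a σ'_v = 0.3653 × 876.0 = 320.0 psf; u = γ_w × 10.0 = 624.0 psf.
Total σ_h = 320.0 + 624.0 = 944.0 psf.

944 psf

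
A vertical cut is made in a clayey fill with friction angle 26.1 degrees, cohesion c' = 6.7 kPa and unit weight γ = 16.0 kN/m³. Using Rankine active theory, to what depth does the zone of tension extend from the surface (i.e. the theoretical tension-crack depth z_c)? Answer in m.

K_a = tan²(45° − 26.1°/2) = 0.3889; √K_a = 0.6237.
The active pressure is zero where K_a γ z = 2c√K_a, so z_c = 2c/(γ√K_a) = 2×6.7/(16.0×0.6237) = 1.343 m.

1.34 m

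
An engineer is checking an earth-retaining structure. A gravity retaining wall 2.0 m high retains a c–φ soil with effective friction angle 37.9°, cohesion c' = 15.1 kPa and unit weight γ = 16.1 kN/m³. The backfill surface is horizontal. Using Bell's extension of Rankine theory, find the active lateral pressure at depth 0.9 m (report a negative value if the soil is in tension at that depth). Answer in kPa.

-11.3 kPa

K_a = (1 − sin φ)/(1 + sin φ) = 0.2389.
σ_a = K_a γ z − 2c√K_a = 0.2389×16.1×0.9 − 2×15.1×0.4888 = -11.30 kPa.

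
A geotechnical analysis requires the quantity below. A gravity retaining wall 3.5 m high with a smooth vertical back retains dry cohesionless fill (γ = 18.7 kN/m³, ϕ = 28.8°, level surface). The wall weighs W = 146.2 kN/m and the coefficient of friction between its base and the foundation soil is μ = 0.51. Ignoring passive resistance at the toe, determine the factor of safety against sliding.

K_a = tan²(45° − 28.8°/2) = 0.3498.
P_a = ½K_aγH² = 0.5×0.3498×18.7×3.5² = 40.06 kN/m, acting at H/3 = 1.167 m above the base.
FS_sliding = μW / P_a = 0.51×146.2 / 40.06 = 1.861.

1.86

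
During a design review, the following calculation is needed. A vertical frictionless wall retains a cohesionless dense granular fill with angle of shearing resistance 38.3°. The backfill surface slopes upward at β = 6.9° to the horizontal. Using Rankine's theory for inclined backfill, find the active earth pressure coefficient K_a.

K_a = cos β · (cos β − √(cos²β − cos²φ)) / (cos β + √(cos²β − cos²φ)).
cos β = 0.9928, cos φ = 0.7848, √(cos²β − cos²φ) = 0.6080.
K_a = 0.9928 × (0.9928 − 0.6080)/(0.9928 + 0.6080) = 0.2386.

0.239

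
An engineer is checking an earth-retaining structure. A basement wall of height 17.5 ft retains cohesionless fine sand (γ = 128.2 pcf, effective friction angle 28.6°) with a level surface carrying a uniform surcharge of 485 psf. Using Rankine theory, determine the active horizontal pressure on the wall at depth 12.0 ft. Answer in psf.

713 psf

K_a = (1 − sin φ)/(1 + sin φ) = 0.3525.
σ_v = γz + q = 128.2 × 12.0 + 485 = 2023 psf.
σ_h = K_a σ_v = 0.3525 × 2023 = 713.3 psf.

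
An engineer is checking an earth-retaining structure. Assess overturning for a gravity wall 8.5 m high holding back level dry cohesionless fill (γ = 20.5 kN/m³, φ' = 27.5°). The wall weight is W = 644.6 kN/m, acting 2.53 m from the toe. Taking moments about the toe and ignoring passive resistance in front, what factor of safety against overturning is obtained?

K_a = tan²(45° − 27.5°/2) = 0.3682.
P_a = ½K_aγH² = 0.5×0.3682×20.5×8.5² = 272.7 kN/m, acting at H/3 = 2.833 m above the base.
Overturning moment M_o = P_a × H/3 = 272.7 × 2.833 = 772.6.
Resisting moment M_r = W × 2.53 = 644.6 × 2.53 = 1631.
FS_overturning = M_r/M_o = 1631/772.6 = 2.111.

2.11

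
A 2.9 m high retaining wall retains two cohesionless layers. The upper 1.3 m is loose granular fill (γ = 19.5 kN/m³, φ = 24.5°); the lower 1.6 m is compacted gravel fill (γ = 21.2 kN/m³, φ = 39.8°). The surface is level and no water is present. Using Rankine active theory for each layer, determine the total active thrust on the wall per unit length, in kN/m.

K_a1 = tan²(45°−24.5°/2) = 0.4137; K_a2 = tan²(45°−39.8°/2) = 0.2194.
Layer 1: σ at base = K_a1 γ₁ h₁ = 10.49 kPa; P₁ = ½×10.49×1.3 = 6.817.
Layer 2: σ_v at top = γ₁h₁ = 25.35; σ_h top = K_a2×25.35 = 5.563; σ_h base = K_a2×(25.35+21.2×1.6) = 13.01.
P₂ = ½(5.563+13.01)×1.6 = 14.85. Total P_a = 6.817+14.85 = 21.67 kN/m.

21.7 kN/m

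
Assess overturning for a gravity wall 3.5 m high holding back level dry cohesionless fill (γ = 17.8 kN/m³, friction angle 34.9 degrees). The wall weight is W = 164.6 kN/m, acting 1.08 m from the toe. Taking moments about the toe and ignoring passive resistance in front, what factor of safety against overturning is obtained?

5.14

K_a = tan²(45° − 34.9°/2) = 0.2721.
P_a = ½K_aγH² = 0.5×0.2721×17.8×3.5² = 29.67 kN/m, acting at H/3 = 1.167 m above the base.
Overturning moment M_o = P_a × H/3 = 29.67 × 1.167 = 34.62.
Resisting moment M_r = W × 1.08 = 164.6 × 1.08 = 177.8.
FS_overturning = M_r/M_o = 177.8/34.62 = 5.135.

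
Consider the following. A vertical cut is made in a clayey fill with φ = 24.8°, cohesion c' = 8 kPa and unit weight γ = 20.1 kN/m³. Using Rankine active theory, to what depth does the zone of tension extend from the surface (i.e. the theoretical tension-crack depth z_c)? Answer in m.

1.24 m

K_a = tan²(45° − 24.8°/2) = 0.4090; √K_a = 0.6395.
The active pressure is zero where K_a γ z = 2c√K_a, so z_c = 2c/(γ√K_a) = 2×8/(20.1×0.6395) = 1.245 m.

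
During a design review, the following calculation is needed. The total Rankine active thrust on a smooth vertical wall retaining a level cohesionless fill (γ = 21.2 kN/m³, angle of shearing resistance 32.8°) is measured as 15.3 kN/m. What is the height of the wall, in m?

2.20 m

K_a = 0.2973. P_a = ½ K_a γ H² ⇒ H = √(2P_a/(K_a γ)).
H = √(2×15.3/(0.2973×21.2)) = 2.204 m.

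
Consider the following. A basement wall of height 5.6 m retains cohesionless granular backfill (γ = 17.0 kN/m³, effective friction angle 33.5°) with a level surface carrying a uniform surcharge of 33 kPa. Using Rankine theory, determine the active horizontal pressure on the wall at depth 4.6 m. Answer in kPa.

K_a = (1 − sin φ)/(1 + sin φ) = 0.2887.
σ_v = γz + q = 17.0 × 4.6 + 33 = 111.2 kPa.
σ_h = K_a σ_v = 0.2887 × 111.2 = 32.10 kPa.

32.1 kPa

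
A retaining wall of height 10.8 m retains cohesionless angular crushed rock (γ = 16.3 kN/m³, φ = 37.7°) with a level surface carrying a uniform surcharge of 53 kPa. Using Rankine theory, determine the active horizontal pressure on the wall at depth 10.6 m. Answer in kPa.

K_a = (1 − sin φ)/(1 + sin φ) = 0.2411.
σ_v = γz + q = 16.3 × 10.6 + 53 = 225.8 kPa.
σ_h = K_a σ_v = 0.2411 × 225.8 = 54.43 kPa.

54.4 kPa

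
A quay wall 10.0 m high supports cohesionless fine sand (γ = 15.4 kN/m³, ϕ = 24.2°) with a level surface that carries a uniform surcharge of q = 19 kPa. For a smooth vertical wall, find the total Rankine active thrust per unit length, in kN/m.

K_a = tan²(45° − φ/2) = 0.4185.
Soil triangle: ½ K_a γ H² = 0.5×0.4185×15.4×10.0² = 322.3 kN/m.
Surcharge rectangle: K_a q H = 0.4185×19×10.0 = 79.52 kN/m.
Total = 322.3 + 79.52 = 401.8 kN/m.

402 kN/m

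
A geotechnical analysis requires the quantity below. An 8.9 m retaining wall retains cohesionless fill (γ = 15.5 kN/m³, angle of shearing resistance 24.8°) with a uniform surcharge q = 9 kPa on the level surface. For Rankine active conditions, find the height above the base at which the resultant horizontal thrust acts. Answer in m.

3.14 m

K_a = 0.4090.
Triangular part P₁ = ½K_aγH² = 251.1 at H/3 = 2.967 m; rectangular part P₂ = K_a q H = 32.76 at H/2 = 4.450 m.
ȳ = (P₁·2.967 + P₂·4.450)/(P₁+P₂) = 3.138 m.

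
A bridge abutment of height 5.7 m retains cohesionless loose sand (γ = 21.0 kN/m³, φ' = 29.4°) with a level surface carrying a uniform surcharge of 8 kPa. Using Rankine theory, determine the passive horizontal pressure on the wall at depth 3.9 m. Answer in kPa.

263 kPa

K_p = (1 + sin φ)/(1 − sin φ) = 2.929.
σ_v = γz + q = 21.0 × 3.9 + 8 = 89.90 kPa.
σ_h = K_p σ_v = 2.929 × 89.90 = 263.3 kPa.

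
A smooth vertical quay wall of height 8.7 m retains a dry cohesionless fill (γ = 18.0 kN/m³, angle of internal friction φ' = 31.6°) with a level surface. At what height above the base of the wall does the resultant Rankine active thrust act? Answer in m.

2.90 m

K_a = 0.3123.
The pressure distribution is triangular, so the resultant acts at H/3 above the base = 8.7/3 = 2.900 m.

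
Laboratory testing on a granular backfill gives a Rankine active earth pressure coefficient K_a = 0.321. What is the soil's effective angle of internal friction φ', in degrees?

K_a = tan²(45° − φ/2) ⇒ 45° − φ/2 = arctan(√0.321) = 29.53°.
φ = 2(45° − 29.53°) = 30.93°.

30.9°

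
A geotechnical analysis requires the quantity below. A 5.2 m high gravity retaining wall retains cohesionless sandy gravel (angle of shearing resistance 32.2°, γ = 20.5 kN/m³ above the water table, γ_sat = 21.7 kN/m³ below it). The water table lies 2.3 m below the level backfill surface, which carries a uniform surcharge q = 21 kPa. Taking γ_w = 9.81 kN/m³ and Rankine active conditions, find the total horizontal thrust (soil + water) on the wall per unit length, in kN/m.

K_a = tan²(45° − φ/2) = 0.3047.
γ' = 21.7 − 9.81 = 11.89 kN/m³. h₂ = H − d_w = 2.9 m.
σ'_h: at surface K_a·q = 6.399; at WT K_a(q+γd_w) = 20.77; at base K_a(q+γd_w+γ'h₂) = 31.28 kPa.
P₁ = ½(6.399+20.77)×2.3 = 31.24; P₂ = ½(20.77+31.28)×2.9 = 75.46; P_w = ½γ_w h₂² = 41.25.
Total = 31.24+75.46+41.25 = 148.0 kN/m.

148 kN/m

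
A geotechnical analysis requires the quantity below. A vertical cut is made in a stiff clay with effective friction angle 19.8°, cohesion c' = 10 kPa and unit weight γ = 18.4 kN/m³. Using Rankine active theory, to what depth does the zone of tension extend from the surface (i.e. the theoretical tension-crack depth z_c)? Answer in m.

K_a = tan²(45° − 19.8°/2) = 0.4939; √K_a = 0.7028.
The active pressure is zero where K_a γ z = 2c√K_a, so z_c = 2c/(γ√K_a) = 2×10/(18.4×0.7028) = 1.547 m.

1.55 m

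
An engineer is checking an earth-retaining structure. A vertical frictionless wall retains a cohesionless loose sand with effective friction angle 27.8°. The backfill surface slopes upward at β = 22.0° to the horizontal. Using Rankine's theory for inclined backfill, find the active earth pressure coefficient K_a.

K_a = cos β · (cos β − √(cos²β − cos²φ)) / (cos β + √(cos²β − cos²φ)).
cos β = 0.9272, cos φ = 0.8846, √(cos²β − cos²φ) = 0.2778.
K_a = 0.9272 × (0.9272 − 0.2778)/(0.9272 + 0.2778) = 0.4996.

0.500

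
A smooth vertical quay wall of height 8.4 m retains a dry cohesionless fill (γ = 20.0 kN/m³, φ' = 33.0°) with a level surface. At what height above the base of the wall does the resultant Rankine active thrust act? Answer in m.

2.80 m

K_a = 0.2948.
The pressure distribution is triangular, so the resultant acts at H/3 above the base = 8.4/3 = 2.800 m.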